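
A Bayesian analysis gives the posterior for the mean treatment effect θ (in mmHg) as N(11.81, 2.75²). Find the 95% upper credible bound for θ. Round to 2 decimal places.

16.33

Need U with P(θ ≤ U) = 0.95: U = 11.81 + z_{0.05}·2.75.
z = 1.645; U = 11.81 + 1.645 × 2.75 = 16.33.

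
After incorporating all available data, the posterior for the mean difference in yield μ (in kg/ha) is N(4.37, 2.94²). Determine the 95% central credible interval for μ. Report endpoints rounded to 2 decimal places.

The posterior is symmetric, so the 95% equal-tailed interval is μ = 4.37 ± z·2.94 with z = 1.960.
Half-width: 1.960 × 2.94 = 5.76.
4.37 − 5.76 = -1.39; 4.37 + 5.76 = 10.13.

[-1.39, 10.13]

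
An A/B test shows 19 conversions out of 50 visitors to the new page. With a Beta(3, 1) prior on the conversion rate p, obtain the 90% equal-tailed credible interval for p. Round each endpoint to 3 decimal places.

Posterior: Beta(3+19, 1+31) = Beta(22, 32).
Equal-tailed 90% interval: the 0.05 and 0.95 quantiles of Beta(22, 32).
Posterior mean ≈ 0.407, SD ≈ 0.066; a Normal approximation gives roughly [0.298, 0.516].
Exact: F⁻¹(0.05) = 0.300; F⁻¹(0.95) = 0.518.

[0.300, 0.518]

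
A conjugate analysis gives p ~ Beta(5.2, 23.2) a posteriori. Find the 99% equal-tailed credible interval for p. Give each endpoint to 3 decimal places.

[0.045, 0.401]

Posterior: Beta(5.2, 23.2).
Equal-tailed 99% interval: the 0.005 and 0.995 quantiles of Beta(5.2, 23.2).
Posterior mean ≈ 0.183, SD ≈ 0.071; a Normal approximation gives roughly [-0.001, 0.367].
Exact: F⁻¹(0.005) = 0.045; F⁻¹(0.995) = 0.401.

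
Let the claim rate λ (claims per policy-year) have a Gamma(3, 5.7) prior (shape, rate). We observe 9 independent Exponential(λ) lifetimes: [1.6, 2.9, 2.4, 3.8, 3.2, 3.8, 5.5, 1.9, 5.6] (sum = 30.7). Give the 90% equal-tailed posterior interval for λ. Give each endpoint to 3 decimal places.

Posterior: Gamma(3+9, 5.7+30.7) = Gamma(12, 36.4) (shape, rate).
Equal-tailed 90% interval: Gamma(12, 36.4) quantiles at 0.05 and 0.95.
Posterior mean ≈ 0.330, SD ≈ 0.095; a Normal approximation gives roughly [0.173, 0.486].
Exact: lower = 0.190; upper = 0.500.

[0.190, 0.500]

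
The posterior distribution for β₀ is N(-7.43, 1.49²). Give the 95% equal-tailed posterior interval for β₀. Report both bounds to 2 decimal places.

[-10.35, -4.51]

The posterior is symmetric, so the 95% equal-tailed interval is β₀ = -7.43 ± z·1.49 with z = 1.960.
Half-width: 1.960 × 1.49 = 2.92.
-7.43 − 2.92 = -10.35; -7.43 + 2.92 = -4.51.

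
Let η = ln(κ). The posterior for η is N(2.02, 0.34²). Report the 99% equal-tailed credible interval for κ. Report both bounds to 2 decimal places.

On the log scale the 99% interval is 2.02 ± 2.576 × 0.34 = [1.1442, 2.8958].
Exponentiate: [e^1.1442, e^2.8958] = [3.14, 18.10].

[3.14, 18.10]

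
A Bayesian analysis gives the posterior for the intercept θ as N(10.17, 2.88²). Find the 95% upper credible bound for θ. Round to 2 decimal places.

Need U with P(θ ≤ U) = 0.95: U = 10.17 + z_{0.05}·2.88.
z = 1.645; U = 10.17 + 1.645 × 2.88 = 14.91.

14.91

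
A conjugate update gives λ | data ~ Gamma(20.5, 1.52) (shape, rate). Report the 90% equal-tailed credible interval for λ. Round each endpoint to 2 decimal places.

Posterior: Gamma(shape 20.5, rate 1.52).
Equal-tailed 90% interval: Gamma(20.5, 1.52) quantiles at 0.05 and 0.95.
Posterior mean ≈ 13.49, SD ≈ 2.98; a Normal approximation gives roughly [8.59, 18.39].
Exact: lower = 8.99; upper = 18.73.

[8.99, 18.73]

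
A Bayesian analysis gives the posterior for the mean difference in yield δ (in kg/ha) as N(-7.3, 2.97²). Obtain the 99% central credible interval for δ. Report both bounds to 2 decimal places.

The posterior is symmetric, so the 99% equal-tailed interval is δ = -7.3 ± z·2.97 with z = 2.576.
Half-width: 2.576 × 2.97 = 7.65.
-7.3 − 7.65 = -14.95; -7.3 + 7.65 = 0.35.

[-14.95, 0.35]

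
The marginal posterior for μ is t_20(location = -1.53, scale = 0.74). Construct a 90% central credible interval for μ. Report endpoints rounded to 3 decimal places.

The t_20 distribution is symmetric; the 90% interval is -1.53 ± t·0.74 with t_{0.95,20} = 1.725.
Half-width: 1.725 × 0.74 = 1.276.
-1.53 − 1.276 = -2.806; -1.53 + 1.276 = -0.254.

[-2.806, -0.254]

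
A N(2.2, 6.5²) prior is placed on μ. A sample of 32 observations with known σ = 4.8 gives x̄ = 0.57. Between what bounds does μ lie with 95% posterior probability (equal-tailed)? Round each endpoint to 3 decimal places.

[-1.052, 2.246]

Posterior precision = 1/6.5² + 32/4.8² = 0.0237 + 1.3889 = 1.4126, so posterior SD = 0.8414.
Posterior mean = (2.2/6.5² + 32·0.57/4.8²) / 1.4126 = 0.5973.
Interval: 0.5973 ± 1.960 × 0.8414 → [-1.052, 2.246].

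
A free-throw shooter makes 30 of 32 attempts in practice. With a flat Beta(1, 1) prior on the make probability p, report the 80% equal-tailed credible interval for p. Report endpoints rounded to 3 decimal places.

[0.847, 0.966]

Posterior: Beta(1+30, 1+2) = Beta(31, 3).
Equal-tailed 80% interval: the 0.1 and 0.9 quantiles of Beta(31, 3).
Posterior mean ≈ 0.912, SD ≈ 0.048; a Normal approximation gives roughly [0.850, 0.973].
Exact: F⁻¹(0.1) = 0.847; F⁻¹(0.9) = 0.966.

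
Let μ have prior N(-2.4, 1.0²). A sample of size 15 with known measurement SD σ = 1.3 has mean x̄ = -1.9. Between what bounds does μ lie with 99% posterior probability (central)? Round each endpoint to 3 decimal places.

Posterior precision = 1/1.0² + 15/1.3² = 1.0000 + 8.8757 = 9.8757, so posterior SD = 0.3182.
Posterior mean = (-2.4/1.0² + 15·-1.9/1.3²) / 9.8757 = -1.9506.
Interval: -1.9506 ± 2.576 × 0.3182 → [-2.770, -1.131].

[-2.770, -1.131]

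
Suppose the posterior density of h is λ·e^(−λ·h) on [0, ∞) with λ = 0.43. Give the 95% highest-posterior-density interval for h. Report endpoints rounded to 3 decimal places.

The exponential density is strictly decreasing on [0, ∞), so the HPD interval is anchored at 0: [0, q] with P(h ≤ q) = 0.95.
q = −ln(1 − 0.95) / 0.43 = 2.9957 / 0.43 = 6.967.

[0.000, 6.967]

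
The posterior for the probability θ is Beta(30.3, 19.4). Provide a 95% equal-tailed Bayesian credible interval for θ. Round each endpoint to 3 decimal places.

Posterior: Beta(30.3, 19.4).
Equal-tailed 95% interval: the 0.025 and 0.975 quantiles of Beta(30.3, 19.4).
Posterior mean ≈ 0.610, SD ≈ 0.069; a Normal approximation gives roughly [0.475, 0.744].
Exact: F⁻¹(0.025) = 0.472; F⁻¹(0.975) = 0.739.

[0.472, 0.739]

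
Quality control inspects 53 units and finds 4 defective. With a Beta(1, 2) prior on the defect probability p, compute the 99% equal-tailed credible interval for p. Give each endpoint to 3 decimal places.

[0.020, 0.212]

Posterior: Beta(1+4, 2+49) = Beta(5, 51).
Equal-tailed 99% interval: the 0.005 and 0.995 quantiles of Beta(5, 51).
Posterior mean ≈ 0.089, SD ≈ 0.038; a Normal approximation gives roughly [-0.008, 0.187].
Exact: F⁻¹(0.005) = 0.020; F⁻¹(0.995) = 0.212.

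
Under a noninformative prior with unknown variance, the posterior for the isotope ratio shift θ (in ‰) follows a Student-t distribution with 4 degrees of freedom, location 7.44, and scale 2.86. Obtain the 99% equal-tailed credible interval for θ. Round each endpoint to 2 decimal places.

[-5.73, 20.61]

The t_4 distribution is symmetric; the 99% interval is 7.44 ± t·2.86 with t_{0.995,4} = 4.604.
Half-width: 4.604 × 2.86 = 13.17.
7.44 − 13.17 = -5.73; 7.44 + 13.17 = 20.61.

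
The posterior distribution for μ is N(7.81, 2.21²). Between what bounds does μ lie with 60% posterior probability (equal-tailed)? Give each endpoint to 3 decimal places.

The posterior is symmetric, so the 60% equal-tailed interval is μ = 7.81 ± z·2.21 with z = 0.842.
Half-width: 0.842 × 2.21 = 1.860.
7.81 − 1.860 = 5.950; 7.81 + 1.860 = 9.670.

[5.950, 9.670]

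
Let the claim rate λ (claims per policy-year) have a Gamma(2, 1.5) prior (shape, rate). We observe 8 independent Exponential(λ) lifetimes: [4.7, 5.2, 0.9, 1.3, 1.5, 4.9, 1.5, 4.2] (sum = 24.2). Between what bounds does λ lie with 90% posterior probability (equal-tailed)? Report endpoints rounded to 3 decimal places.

Posterior: Gamma(2+8, 1.5+24.2) = Gamma(10, 25.7) (shape, rate).
Equal-tailed 90% interval: Gamma(10, 25.7) quantiles at 0.05 and 0.95.
Posterior mean ≈ 0.389, SD ≈ 0.123; a Normal approximation gives roughly [0.187, 0.591].
Exact: lower = 0.211; upper = 0.611.

[0.211, 0.611]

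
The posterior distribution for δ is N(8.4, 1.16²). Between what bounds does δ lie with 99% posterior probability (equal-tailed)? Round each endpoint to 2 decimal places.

The posterior is symmetric, so the 99% equal-tailed interval is δ = 8.4 ± z·1.16 with z = 2.576.
Half-width: 2.576 × 1.16 = 2.99.
8.4 − 2.99 = 5.41; 8.4 + 2.99 = 11.39.

[5.41, 11.39]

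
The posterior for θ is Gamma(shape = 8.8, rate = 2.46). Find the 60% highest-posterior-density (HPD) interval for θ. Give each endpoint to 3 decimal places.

The posterior is unimodal and skewed, so the HPD interval has equal density at both endpoints and is the shortest 60% interval.
Solving f(2.300) = f(4.237) with F(4.237) − F(2.300) = 0.60 gives [2.300, 4.237].
For comparison, the equal-tailed interval is [2.544, 4.533]; the HPD is narrower and shifted toward the mode.

[2.300, 4.237]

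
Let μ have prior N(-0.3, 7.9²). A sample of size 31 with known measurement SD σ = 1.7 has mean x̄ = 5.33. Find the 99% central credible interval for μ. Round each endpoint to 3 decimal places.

[4.536, 6.107]

Posterior precision = 1/7.9² + 31/1.7² = 0.0160 + 10.7266 = 10.7427, so posterior SD = 0.3051.
Posterior mean = (-0.3/7.9² + 31·5.33/1.7²) / 10.7427 = 5.3216.
Interval: 5.3216 ± 2.576 × 0.3051 → [4.536, 6.107].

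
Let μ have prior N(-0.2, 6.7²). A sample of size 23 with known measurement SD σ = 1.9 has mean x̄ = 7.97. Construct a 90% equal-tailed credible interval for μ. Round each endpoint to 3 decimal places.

[7.291, 8.592]

Posterior precision = 1/6.7² + 23/1.9² = 0.0223 + 6.3712 = 6.3935, so posterior SD = 0.3955.
Posterior mean = (-0.2/6.7² + 23·7.97/1.9²) / 6.3935 = 7.9415.
Interval: 7.9415 ± 1.645 × 0.3955 → [7.291, 8.592].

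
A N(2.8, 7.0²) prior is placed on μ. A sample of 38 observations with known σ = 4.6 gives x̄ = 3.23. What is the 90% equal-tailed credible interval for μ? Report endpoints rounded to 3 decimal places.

[2.005, 4.446]

Posterior precision = 1/7.0² + 38/4.6² = 0.0204 + 1.7958 = 1.8162, so posterior SD = 0.7420.
Posterior mean = (2.8/7.0² + 38·3.23/4.6²) / 1.8162 = 3.2252.
Interval: 3.2252 ± 1.645 × 0.7420 → [2.005, 4.446].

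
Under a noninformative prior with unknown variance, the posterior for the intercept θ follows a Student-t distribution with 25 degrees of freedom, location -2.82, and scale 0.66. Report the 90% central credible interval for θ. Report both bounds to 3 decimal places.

[-3.947, -1.693]

The t_25 distribution is symmetric; the 90% interval is -2.82 ± t·0.66 with t_{0.95,25} = 1.708.
Half-width: 1.708 × 0.66 = 1.127.
-2.82 − 1.127 = -3.947; -2.82 + 1.127 = -1.693.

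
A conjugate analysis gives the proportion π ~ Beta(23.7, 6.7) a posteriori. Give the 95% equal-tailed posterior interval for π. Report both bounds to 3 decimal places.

Posterior: Beta(23.7, 6.7).
Equal-tailed 95% interval: the 0.025 and 0.975 quantiles of Beta(23.7, 6.7).
Posterior mean ≈ 0.780, SD ≈ 0.074; a Normal approximation gives roughly [0.635, 0.925].
Exact: F⁻¹(0.025) = 0.619; F⁻¹(0.975) = 0.905.

[0.619, 0.905]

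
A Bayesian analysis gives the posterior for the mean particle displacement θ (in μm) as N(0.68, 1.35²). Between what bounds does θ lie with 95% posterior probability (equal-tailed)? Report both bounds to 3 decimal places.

The posterior is symmetric, so the 95% equal-tailed interval is θ = 0.68 ± z·1.35 with z = 1.960.
Half-width: 1.960 × 1.35 = 2.646.
0.68 − 2.646 = -1.966; 0.68 + 2.646 = 3.326.

[-1.966, 3.326]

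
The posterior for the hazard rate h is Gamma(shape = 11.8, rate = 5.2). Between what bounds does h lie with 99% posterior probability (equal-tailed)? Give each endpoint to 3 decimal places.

[0.926, 4.328]

Posterior: Gamma(shape 11.8, rate 5.2).
Equal-tailed 99% interval: Gamma(11.8, 5.2) quantiles at 0.005 and 0.995.
Posterior mean ≈ 2.269, SD ≈ 0.661; a Normal approximation gives roughly [0.568, 3.971].
Exact: lower = 0.926; upper = 4.328.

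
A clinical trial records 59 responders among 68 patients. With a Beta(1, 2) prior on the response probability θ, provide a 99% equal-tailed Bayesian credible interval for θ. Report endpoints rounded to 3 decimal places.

Posterior: Beta(1+59, 2+9) = Beta(60, 11).
Equal-tailed 99% interval: the 0.005 and 0.995 quantiles of Beta(60, 11).
Posterior mean ≈ 0.845, SD ≈ 0.043; a Normal approximation gives roughly [0.735, 0.955].
Exact: F⁻¹(0.005) = 0.719; F⁻¹(0.995) = 0.936.

[0.719, 0.936]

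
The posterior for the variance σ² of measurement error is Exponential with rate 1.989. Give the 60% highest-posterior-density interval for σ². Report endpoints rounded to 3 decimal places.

[0.000, 0.461]

The exponential density is strictly decreasing on [0, ∞), so the HPD interval is anchored at 0: [0, q] with P(σ² ≤ q) = 0.60.
q = −ln(1 − 0.60) / 1.989 = 0.9163 / 1.989 = 0.461.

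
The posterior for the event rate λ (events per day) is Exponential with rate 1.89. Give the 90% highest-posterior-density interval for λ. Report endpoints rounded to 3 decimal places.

The exponential density is strictly decreasing on [0, ∞), so the HPD interval is anchored at 0: [0, q] with P(λ ≤ q) = 0.90.
q = −ln(1 − 0.90) / 1.89 = 2.3026 / 1.89 = 1.218.

[0.000, 1.218]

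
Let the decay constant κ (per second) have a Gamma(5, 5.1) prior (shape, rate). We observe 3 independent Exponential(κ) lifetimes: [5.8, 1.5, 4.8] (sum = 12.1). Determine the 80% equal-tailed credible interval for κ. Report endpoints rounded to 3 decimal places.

Posterior: Gamma(5+3, 5.1+12.1) = Gamma(8, 17.2) (shape, rate).
Equal-tailed 80% interval: Gamma(8, 17.2) quantiles at 0.1 and 0.9.
Posterior mean ≈ 0.465, SD ≈ 0.164; a Normal approximation gives roughly [0.254, 0.676].
Exact: lower = 0.271; upper = 0.684.

[0.271, 0.684]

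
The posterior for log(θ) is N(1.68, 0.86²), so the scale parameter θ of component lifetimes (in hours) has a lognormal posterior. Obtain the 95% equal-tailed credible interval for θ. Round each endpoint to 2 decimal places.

[0.99, 28.95]

On the log scale the 95% interval is 1.68 ± 1.960 × 0.86 = [-0.0056, 3.3656].
Exponentiate: [e^-0.0056, e^3.3656] = [0.99, 28.95].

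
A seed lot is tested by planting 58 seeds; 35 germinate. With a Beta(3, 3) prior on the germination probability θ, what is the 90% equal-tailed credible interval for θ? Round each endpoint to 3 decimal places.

Posterior: Beta(3+35, 3+23) = Beta(38, 26).
Equal-tailed 90% interval: the 0.05 and 0.95 quantiles of Beta(38, 26).
Posterior mean ≈ 0.594, SD ≈ 0.061; a Normal approximation gives roughly [0.494, 0.694].
Exact: F⁻¹(0.05) = 0.492; F⁻¹(0.95) = 0.692.

[0.492, 0.692]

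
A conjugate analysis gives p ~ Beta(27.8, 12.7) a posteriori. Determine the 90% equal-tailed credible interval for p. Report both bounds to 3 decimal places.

Posterior: Beta(27.8, 12.7).
Equal-tailed 90% interval: the 0.05 and 0.95 quantiles of Beta(27.8, 12.7).
Posterior mean ≈ 0.686, SD ≈ 0.072; a Normal approximation gives roughly [0.568, 0.805].
Exact: F⁻¹(0.05) = 0.563; F⁻¹(0.95) = 0.800.

[0.563, 0.800]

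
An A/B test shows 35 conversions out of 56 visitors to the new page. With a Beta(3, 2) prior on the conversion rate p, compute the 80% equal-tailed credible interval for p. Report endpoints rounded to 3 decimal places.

[0.543, 0.701]

Posterior: Beta(3+35, 2+21) = Beta(38, 23).
Equal-tailed 80% interval: the 0.1 and 0.9 quantiles of Beta(38, 23).
Posterior mean ≈ 0.623, SD ≈ 0.062; a Normal approximation gives roughly [0.544, 0.702].
Exact: F⁻¹(0.1) = 0.543; F⁻¹(0.9) = 0.701.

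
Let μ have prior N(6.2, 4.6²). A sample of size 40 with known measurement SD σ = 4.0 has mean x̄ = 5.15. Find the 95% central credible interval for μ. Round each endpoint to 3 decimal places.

Posterior precision = 1/4.6² + 40/4.0² = 0.0473 + 2.5000 = 2.5473, so posterior SD = 0.6266.
Posterior mean = (6.2/4.6² + 40·5.15/4.0²) / 2.5473 = 5.1695.
Interval: 5.1695 ± 1.960 × 0.6266 → [3.941, 6.398].

[3.941, 6.398]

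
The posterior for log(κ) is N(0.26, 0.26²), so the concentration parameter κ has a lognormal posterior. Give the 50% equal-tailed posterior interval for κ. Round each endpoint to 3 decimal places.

On the log scale the 50% interval is 0.26 ± 0.674 × 0.26 = [0.0846, 0.4354].
Exponentiate: [e^0.0846, e^0.4354] = [1.088, 1.546].

[1.088, 1.546]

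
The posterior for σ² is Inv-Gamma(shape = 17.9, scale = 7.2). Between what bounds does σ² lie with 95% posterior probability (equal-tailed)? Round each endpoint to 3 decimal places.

[0.266, 0.680]

Inverse-Gamma(17.9, 7.2) quantiles: F⁻¹(0.025) and F⁻¹(0.975).
Equivalently, 1/σ² ~ Gamma(17.9, rate = 7.2); invert its 0.975 and 0.025 quantiles.
Posterior mean ≈ 0.426, SD ≈ 0.107; a Normal approximation gives roughly [0.217, 0.635].
Exact: lower = 0.266; upper = 0.680.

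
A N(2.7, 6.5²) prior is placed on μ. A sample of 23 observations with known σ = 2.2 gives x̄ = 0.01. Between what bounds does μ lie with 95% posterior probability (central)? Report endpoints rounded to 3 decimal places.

Posterior precision = 1/6.5² + 23/2.2² = 0.0237 + 4.7521 = 4.7757, so posterior SD = 0.4576.
Posterior mean = (2.7/6.5² + 23·0.01/2.2²) / 4.7757 = 0.0233.
Interval: 0.0233 ± 1.960 × 0.4576 → [-0.874, 0.920].

[-0.874, 0.920]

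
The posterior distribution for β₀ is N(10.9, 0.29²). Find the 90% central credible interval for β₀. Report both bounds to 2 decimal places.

[10.42, 11.38]

The posterior is symmetric, so the 90% equal-tailed interval is β₀ = 10.9 ± z·0.29 with z = 1.645.
Half-width: 1.645 × 0.29 = 0.48.
10.9 − 0.48 = 10.42; 10.9 + 0.48 = 11.38.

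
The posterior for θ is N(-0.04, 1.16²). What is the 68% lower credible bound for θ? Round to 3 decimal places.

-0.583

Need L with P(θ ≥ L) = 0.68: L = -0.04 − z_{0.32}·1.16.
z = 0.468; L = -0.04 − 0.468 × 1.16 = -0.583.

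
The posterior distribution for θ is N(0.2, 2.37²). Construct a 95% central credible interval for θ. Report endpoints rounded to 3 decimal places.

The posterior is symmetric, so the 95% equal-tailed interval is θ = 0.2 ± z·2.37 with z = 1.960.
Half-width: 1.960 × 2.37 = 4.645.
0.2 − 4.645 = -4.445; 0.2 + 4.645 = 4.845.

[-4.445, 4.845]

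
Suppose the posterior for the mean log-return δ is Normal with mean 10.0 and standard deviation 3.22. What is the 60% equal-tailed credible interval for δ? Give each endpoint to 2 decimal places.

The posterior is symmetric, so the 60% equal-tailed interval is δ = 10.0 ± z·3.22 with z = 0.842.
Half-width: 0.842 × 3.22 = 2.71.
10.0 − 2.71 = 7.29; 10.0 + 2.71 = 12.71.

[7.29, 12.71]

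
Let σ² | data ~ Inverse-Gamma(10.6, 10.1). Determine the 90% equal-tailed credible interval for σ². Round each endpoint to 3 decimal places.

Inverse-Gamma(10.6, 10.1) quantiles: F⁻¹(0.05) and F⁻¹(0.95).
Equivalently, 1/σ² ~ Gamma(10.6, rate = 10.1); invert its 0.95 and 0.05 quantiles.
Posterior mean ≈ 1.052, SD ≈ 0.359; a Normal approximation gives roughly [0.462, 1.642].
Exact: lower = 0.614; upper = 1.721.

[0.614, 1.721]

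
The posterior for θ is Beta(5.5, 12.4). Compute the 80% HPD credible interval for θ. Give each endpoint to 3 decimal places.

[0.160, 0.433]

The posterior is unimodal and skewed, so the HPD interval has equal density at both endpoints and is the shortest 80% interval.
Solving f(0.160) = f(0.433) with F(0.433) − F(0.160) = 0.80 gives [0.160, 0.433].
For comparison, the equal-tailed interval is [0.175, 0.450]; the HPD is narrower and shifted toward the mode.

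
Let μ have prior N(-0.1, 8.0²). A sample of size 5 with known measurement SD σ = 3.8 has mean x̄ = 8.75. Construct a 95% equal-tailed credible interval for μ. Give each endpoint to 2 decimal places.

[5.11, 11.63]

Posterior precision = 1/8.0² + 5/3.8² = 0.0156 + 0.3463 = 0.3619, so posterior SD = 1.6623.
Posterior mean = (-0.1/8.0² + 5·8.75/3.8²) / 0.3619 = 8.3679.
Interval: 8.3679 ± 1.960 × 1.6623 → [5.11, 11.63].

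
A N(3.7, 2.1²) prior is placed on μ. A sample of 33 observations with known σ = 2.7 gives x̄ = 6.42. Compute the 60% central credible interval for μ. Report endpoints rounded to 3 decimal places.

[5.904, 6.676]

Posterior precision = 1/2.1² + 33/2.7² = 0.2268 + 4.5267 = 4.7535, so posterior SD = 0.4587.
Posterior mean = (3.7/2.1² + 33·6.42/2.7²) / 4.7535 = 6.2902.
Interval: 6.2902 ± 0.842 × 0.4587 → [5.904, 6.676].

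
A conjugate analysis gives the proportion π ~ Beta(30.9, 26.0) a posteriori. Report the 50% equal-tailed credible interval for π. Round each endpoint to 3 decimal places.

Posterior: Beta(30.9, 26.0).
Equal-tailed 50% interval: the 0.25 and 0.75 quantiles of Beta(30.9, 26.0).
Posterior mean ≈ 0.543, SD ≈ 0.065; a Normal approximation gives roughly [0.499, 0.587].
Exact: F⁻¹(0.25) = 0.499; F⁻¹(0.75) = 0.588.

[0.499, 0.588]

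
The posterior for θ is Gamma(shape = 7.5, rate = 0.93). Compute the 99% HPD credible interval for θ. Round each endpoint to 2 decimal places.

[2.04, 16.76]

The posterior is unimodal and skewed, so the HPD interval has equal density at both endpoints and is the shortest 99% interval.
Solving f(2.04) = f(16.76) with F(16.76) − F(2.04) = 0.99 gives [2.04, 16.76].
For comparison, the equal-tailed interval is [2.47, 17.64]; the HPD is narrower and shifted toward the mode.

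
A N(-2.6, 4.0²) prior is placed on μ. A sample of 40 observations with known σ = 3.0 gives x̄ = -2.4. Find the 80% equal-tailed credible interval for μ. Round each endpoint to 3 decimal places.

Posterior precision = 1/4.0² + 40/3.0² = 0.0625 + 4.4444 = 4.5069, so posterior SD = 0.4710.
Posterior mean = (-2.6/4.0² + 40·-2.4/3.0²) / 4.5069 = -2.4028.
Interval: -2.4028 ± 1.282 × 0.4710 → [-3.006, -1.799].

[-3.006, -1.799]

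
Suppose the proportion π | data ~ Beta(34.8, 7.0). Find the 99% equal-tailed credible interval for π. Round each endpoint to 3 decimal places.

[0.660, 0.947]

Posterior: Beta(34.8, 7.0).
Equal-tailed 99% interval: the 0.005 and 0.995 quantiles of Beta(34.8, 7.0).
Posterior mean ≈ 0.833, SD ≈ 0.057; a Normal approximation gives roughly [0.686, 0.980].
Exact: F⁻¹(0.005) = 0.660; F⁻¹(0.995) = 0.947.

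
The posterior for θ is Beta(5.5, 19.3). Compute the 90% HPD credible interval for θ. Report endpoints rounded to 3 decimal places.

[0.088, 0.351]

The posterior is unimodal and skewed, so the HPD interval has equal density at both endpoints and is the shortest 90% interval.
Solving f(0.088) = f(0.351) with F(0.351) − F(0.088) = 0.90 gives [0.088, 0.351].
For comparison, the equal-tailed interval is [0.101, 0.368]; the HPD is narrower and shifted toward the mode.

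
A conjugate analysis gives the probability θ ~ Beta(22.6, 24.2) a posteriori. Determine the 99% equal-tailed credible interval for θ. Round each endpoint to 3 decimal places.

Posterior: Beta(22.6, 24.2).
Equal-tailed 99% interval: the 0.005 and 0.995 quantiles of Beta(22.6, 24.2).
Posterior mean ≈ 0.483, SD ≈ 0.072; a Normal approximation gives roughly [0.297, 0.669].
Exact: F⁻¹(0.005) = 0.302; F⁻¹(0.995) = 0.667.

[0.302, 0.667]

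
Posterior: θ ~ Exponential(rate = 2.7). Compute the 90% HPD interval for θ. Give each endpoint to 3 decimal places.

[0.000, 0.853]

The exponential density is strictly decreasing on [0, ∞), so the HPD interval is anchored at 0: [0, q] with P(θ ≤ q) = 0.90.
q = −ln(1 − 0.90) / 2.7 = 2.3026 / 2.7 = 0.853.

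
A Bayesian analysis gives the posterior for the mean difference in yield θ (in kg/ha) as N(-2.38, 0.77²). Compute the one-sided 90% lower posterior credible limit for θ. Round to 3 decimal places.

-3.367

Need L with P(θ ≥ L) = 0.90: L = -2.38 − z_{0.1}·0.77.
z = 1.282; L = -2.38 − 1.282 × 0.77 = -3.367.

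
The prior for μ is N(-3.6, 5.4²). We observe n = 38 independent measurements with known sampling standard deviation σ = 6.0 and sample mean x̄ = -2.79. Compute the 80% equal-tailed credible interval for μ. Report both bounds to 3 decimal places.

[-4.043, -1.588]

Posterior precision = 1/5.4² + 38/6.0² = 0.0343 + 1.0556 = 1.0898, so posterior SD = 0.9579.
Posterior mean = (-3.6/5.4² + 38·-2.79/6.0²) / 1.0898 = -2.8155.
Interval: -2.8155 ± 1.282 × 0.9579 → [-4.043, -1.588].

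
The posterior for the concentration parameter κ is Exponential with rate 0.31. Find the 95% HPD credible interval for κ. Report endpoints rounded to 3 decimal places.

[0.000, 9.664]

The exponential density is strictly decreasing on [0, ∞), so the HPD interval is anchored at 0: [0, q] with P(κ ≤ q) = 0.95.
q = −ln(1 − 0.95) / 0.31 = 2.9957 / 0.31 = 9.664.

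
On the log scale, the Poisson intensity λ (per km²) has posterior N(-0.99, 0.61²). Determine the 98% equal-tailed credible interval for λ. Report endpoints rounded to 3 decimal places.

[0.090, 1.536]

On the log scale the 98% interval is -0.99 ± 2.326 × 0.61 = [-2.4091, 0.4291].
Exponentiate: [e^-2.4091, e^0.4291] = [0.090, 1.536].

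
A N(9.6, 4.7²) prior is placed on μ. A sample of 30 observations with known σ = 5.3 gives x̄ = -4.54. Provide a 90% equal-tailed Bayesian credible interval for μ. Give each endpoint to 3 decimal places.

Posterior precision = 1/4.7² + 30/5.3² = 0.0453 + 1.0680 = 1.1133, so posterior SD = 0.9478.
Posterior mean = (9.6/4.7² + 30·-4.54/5.3²) / 1.1133 = -3.9650.
Interval: -3.9650 ± 1.645 × 0.9478 → [-5.524, -2.406].

[-5.524, -2.406]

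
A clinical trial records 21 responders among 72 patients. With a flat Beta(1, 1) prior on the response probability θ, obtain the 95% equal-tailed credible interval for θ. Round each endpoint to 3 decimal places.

[0.199, 0.406]

Posterior: Beta(1+21, 1+51) = Beta(22, 52).
Equal-tailed 95% interval: the 0.025 and 0.975 quantiles of Beta(22, 52).
Posterior mean ≈ 0.297, SD ≈ 0.053; a Normal approximation gives roughly [0.194, 0.401].
Exact: F⁻¹(0.025) = 0.199; F⁻¹(0.975) = 0.406.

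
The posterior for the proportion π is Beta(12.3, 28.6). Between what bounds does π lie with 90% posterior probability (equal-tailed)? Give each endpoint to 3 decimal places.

Posterior: Beta(12.3, 28.6).
Equal-tailed 90% interval: the 0.05 and 0.95 quantiles of Beta(12.3, 28.6).
Posterior mean ≈ 0.301, SD ≈ 0.071; a Normal approximation gives roughly [0.184, 0.417].
Exact: F⁻¹(0.05) = 0.190; F⁻¹(0.95) = 0.423.

[0.190, 0.423]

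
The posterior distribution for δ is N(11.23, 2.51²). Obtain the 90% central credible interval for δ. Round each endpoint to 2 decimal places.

[7.10, 15.36]

The posterior is symmetric, so the 90% equal-tailed interval is δ = 11.23 ± z·2.51 with z = 1.645.
Half-width: 1.645 × 2.51 = 4.13.
11.23 − 4.13 = 7.10; 11.23 + 4.13 = 15.36.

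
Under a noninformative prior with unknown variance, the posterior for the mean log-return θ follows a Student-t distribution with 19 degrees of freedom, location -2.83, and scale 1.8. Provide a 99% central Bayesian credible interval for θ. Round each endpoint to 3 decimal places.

The t_19 distribution is symmetric; the 99% interval is -2.83 ± t·1.8 with t_{0.995,19} = 2.861.
Half-width: 2.861 × 1.8 = 5.150.
-2.83 − 5.150 = -7.980; -2.83 + 5.150 = 2.320.

[-7.980, 2.320]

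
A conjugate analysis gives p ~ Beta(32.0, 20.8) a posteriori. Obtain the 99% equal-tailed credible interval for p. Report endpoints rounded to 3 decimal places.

[0.430, 0.767]

Posterior: Beta(32.0, 20.8).
Equal-tailed 99% interval: the 0.005 and 0.995 quantiles of Beta(32.0, 20.8).
Posterior mean ≈ 0.606, SD ≈ 0.067; a Normal approximation gives roughly [0.434, 0.778].
Exact: F⁻¹(0.005) = 0.430; F⁻¹(0.995) = 0.767.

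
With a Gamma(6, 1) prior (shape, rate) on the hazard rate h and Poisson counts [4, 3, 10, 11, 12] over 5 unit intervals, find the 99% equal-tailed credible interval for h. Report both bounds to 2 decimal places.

[5.07, 10.89]

Posterior: Gamma(6+40, 1+5) = Gamma(46, 6) (shape, rate).
Equal-tailed 99% interval: Gamma(46, 6) quantiles at 0.005 and 0.995.
Posterior mean ≈ 7.67, SD ≈ 1.13; a Normal approximation gives roughly [4.75, 10.58].
Exact: lower = 5.07; upper = 10.89.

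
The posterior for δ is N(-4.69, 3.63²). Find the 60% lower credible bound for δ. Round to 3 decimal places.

-5.610

Need L with P(δ ≥ L) = 0.60: L = -4.69 − z_{0.4}·3.63.
z = 0.253; L = -4.69 − 0.253 × 3.63 = -5.610.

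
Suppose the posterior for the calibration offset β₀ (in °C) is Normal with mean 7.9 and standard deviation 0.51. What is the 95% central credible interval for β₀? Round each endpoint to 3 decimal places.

[6.900, 8.900]

The posterior is symmetric, so the 95% equal-tailed interval is β₀ = 7.9 ± z·0.51 with z = 1.960.
Half-width: 1.960 × 0.51 = 1.000.
7.9 − 1.000 = 6.900; 7.9 + 1.000 = 8.900.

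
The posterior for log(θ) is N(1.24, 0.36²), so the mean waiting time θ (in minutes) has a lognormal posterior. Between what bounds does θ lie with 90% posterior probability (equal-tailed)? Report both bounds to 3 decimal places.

On the log scale the 90% interval is 1.24 ± 1.645 × 0.36 = [0.6479, 1.8321].
Exponentiate: [e^0.6479, e^1.8321] = [1.911, 6.247].

[1.911, 6.247]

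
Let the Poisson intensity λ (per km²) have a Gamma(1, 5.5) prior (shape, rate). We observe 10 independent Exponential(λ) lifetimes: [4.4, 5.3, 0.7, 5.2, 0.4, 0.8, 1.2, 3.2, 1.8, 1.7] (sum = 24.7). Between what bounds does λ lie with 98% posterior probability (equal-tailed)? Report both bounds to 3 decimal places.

[0.158, 0.667]

Posterior: Gamma(1+10, 5.5+24.7) = Gamma(11, 30.2) (shape, rate).
Equal-tailed 98% interval: Gamma(11, 30.2) quantiles at 0.01 and 0.99.
Posterior mean ≈ 0.364, SD ≈ 0.110; a Normal approximation gives roughly [0.109, 0.620].
Exact: lower = 0.158; upper = 0.667.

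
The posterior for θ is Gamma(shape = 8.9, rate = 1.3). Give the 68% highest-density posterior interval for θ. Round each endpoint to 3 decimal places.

[4.155, 8.516]

The posterior is unimodal and skewed, so the HPD interval has equal density at both endpoints and is the shortest 68% interval.
Solving f(4.155) = f(8.516) with F(8.516) − F(4.155) = 0.68 gives [4.155, 8.516].
For comparison, the equal-tailed interval is [4.605, 9.083]; the HPD is narrower and shifted toward the mode.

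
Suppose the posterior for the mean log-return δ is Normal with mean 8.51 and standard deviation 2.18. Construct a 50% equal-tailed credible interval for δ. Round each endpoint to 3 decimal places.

[7.040, 9.980]

The posterior is symmetric, so the 50% equal-tailed interval is δ = 8.51 ± z·2.18 with z = 0.674.
Half-width: 0.674 × 2.18 = 1.470.
8.51 − 1.470 = 7.040; 8.51 + 1.470 = 9.980.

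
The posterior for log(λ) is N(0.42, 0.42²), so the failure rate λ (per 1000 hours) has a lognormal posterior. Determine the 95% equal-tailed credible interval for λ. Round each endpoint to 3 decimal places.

[0.668, 3.467]

On the log scale the 95% interval is 0.42 ± 1.960 × 0.42 = [-0.4032, 1.2432].
Exponentiate: [e^-0.4032, e^1.2432] = [0.668, 3.467].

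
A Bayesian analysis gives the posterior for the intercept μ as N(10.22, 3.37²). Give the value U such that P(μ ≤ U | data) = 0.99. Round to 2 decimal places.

Need U with P(μ ≤ U) = 0.99: U = 10.22 + z_{0.01}·3.37.
z = 2.326; U = 10.22 + 2.326 × 3.37 = 18.06.

18.06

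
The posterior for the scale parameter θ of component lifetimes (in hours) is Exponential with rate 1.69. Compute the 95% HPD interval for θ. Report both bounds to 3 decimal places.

[0.000, 1.773]

The exponential density is strictly decreasing on [0, ∞), so the HPD interval is anchored at 0: [0, q] with P(θ ≤ q) = 0.95.
q = −ln(1 − 0.95) / 1.69 = 2.9957 / 1.69 = 1.773.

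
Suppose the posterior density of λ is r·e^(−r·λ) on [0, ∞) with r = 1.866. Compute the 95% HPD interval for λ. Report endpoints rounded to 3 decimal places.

The exponential density is strictly decreasing on [0, ∞), so the HPD interval is anchored at 0: [0, q] with P(λ ≤ q) = 0.95.
q = −ln(1 − 0.95) / 1.866 = 2.9957 / 1.866 = 1.605.

[0.000, 1.605]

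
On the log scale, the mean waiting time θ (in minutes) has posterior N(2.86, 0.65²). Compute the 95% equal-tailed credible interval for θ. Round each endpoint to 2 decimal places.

On the log scale the 95% interval is 2.86 ± 1.960 × 0.65 = [1.5860, 4.1340].
Exponentiate: [e^1.5860, e^4.1340] = [4.88, 62.43].

[4.88, 62.43]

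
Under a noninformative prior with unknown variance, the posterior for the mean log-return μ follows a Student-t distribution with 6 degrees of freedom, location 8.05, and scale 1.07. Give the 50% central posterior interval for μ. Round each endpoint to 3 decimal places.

[7.282, 8.818]

The t_6 distribution is symmetric; the 50% interval is 8.05 ± t·1.07 with t_{0.75,6} = 0.718.
Half-width: 0.718 × 1.07 = 0.768.
8.05 − 0.768 = 7.282; 8.05 + 0.768 = 8.818.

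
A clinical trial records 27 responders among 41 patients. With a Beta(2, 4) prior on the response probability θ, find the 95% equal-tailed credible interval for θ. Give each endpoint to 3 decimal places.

Posterior: Beta(2+27, 4+14) = Beta(29, 18).
Equal-tailed 95% interval: the 0.025 and 0.975 quantiles of Beta(29, 18).
Posterior mean ≈ 0.617, SD ≈ 0.070; a Normal approximation gives roughly [0.480, 0.755].
Exact: F⁻¹(0.025) = 0.475; F⁻¹(0.975) = 0.749.

[0.475, 0.749]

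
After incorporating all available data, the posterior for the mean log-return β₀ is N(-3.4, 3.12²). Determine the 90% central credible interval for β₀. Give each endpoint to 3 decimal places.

[-8.532, 1.732]

The posterior is symmetric, so the 90% equal-tailed interval is β₀ = -3.4 ± z·3.12 with z = 1.645.
Half-width: 1.645 × 3.12 = 5.132.
-3.4 − 5.132 = -8.532; -3.4 + 5.132 = 1.732.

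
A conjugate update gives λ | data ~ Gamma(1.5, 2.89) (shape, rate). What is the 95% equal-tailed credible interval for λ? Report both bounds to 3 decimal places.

Posterior: Gamma(shape 1.5, rate 2.89).
Equal-tailed 95% interval: Gamma(1.5, 2.89) quantiles at 0.025 and 0.975.
Posterior mean ≈ 0.519, SD ≈ 0.424; a Normal approximation gives roughly [-0.312, 1.350].
Exact: lower = 0.037; upper = 1.617.

[0.037, 1.617]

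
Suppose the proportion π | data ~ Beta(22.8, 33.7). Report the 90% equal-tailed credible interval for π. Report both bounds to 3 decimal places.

Posterior: Beta(22.8, 33.7).
Equal-tailed 90% interval: the 0.05 and 0.95 quantiles of Beta(22.8, 33.7).
Posterior mean ≈ 0.404, SD ≈ 0.065; a Normal approximation gives roughly [0.297, 0.510].
Exact: F⁻¹(0.05) = 0.299; F⁻¹(0.95) = 0.512.

[0.299, 0.512]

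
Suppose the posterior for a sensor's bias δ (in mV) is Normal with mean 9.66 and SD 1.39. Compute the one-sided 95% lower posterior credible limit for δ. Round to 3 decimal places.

7.374

Need L with P(δ ≥ L) = 0.95: L = 9.66 − z_{0.05}·1.39.
z = 1.645; L = 9.66 − 1.645 × 1.39 = 7.374.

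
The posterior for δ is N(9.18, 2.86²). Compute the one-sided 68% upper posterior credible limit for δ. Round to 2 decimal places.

Need U with P(δ ≤ U) = 0.68: U = 9.18 + z_{0.32}·2.86.
z = 0.468; U = 9.18 + 0.468 × 2.86 = 10.52.

10.52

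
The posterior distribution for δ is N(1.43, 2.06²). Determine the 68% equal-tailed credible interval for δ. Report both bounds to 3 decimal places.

The posterior is symmetric, so the 68% equal-tailed interval is δ = 1.43 ± z·2.06 with z = 0.994.
Half-width: 0.994 × 2.06 = 2.049.
1.43 − 2.049 = -0.619; 1.43 + 2.049 = 3.479.

[-0.619, 3.479]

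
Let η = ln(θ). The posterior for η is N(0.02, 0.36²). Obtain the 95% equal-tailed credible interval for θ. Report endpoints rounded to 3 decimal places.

On the log scale the 95% interval is 0.02 ± 1.960 × 0.36 = [-0.6856, 0.7256].
Exponentiate: [e^-0.6856, e^0.7256] = [0.504, 2.066].

[0.504, 2.066]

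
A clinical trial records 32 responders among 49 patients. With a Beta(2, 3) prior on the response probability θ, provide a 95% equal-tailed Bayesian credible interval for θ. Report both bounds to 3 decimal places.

[0.498, 0.752]

Posterior: Beta(2+32, 3+17) = Beta(34, 20).
Equal-tailed 95% interval: the 0.025 and 0.975 quantiles of Beta(34, 20).
Posterior mean ≈ 0.630, SD ≈ 0.065; a Normal approximation gives roughly [0.502, 0.757].
Exact: F⁻¹(0.025) = 0.498; F⁻¹(0.975) = 0.752.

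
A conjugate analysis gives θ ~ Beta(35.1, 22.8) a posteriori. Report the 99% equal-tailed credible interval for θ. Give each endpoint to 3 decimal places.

[0.438, 0.761]

Posterior: Beta(35.1, 22.8).
Equal-tailed 99% interval: the 0.005 and 0.995 quantiles of Beta(35.1, 22.8).
Posterior mean ≈ 0.606, SD ≈ 0.064; a Normal approximation gives roughly [0.442, 0.770].
Exact: F⁻¹(0.005) = 0.438; F⁻¹(0.995) = 0.761.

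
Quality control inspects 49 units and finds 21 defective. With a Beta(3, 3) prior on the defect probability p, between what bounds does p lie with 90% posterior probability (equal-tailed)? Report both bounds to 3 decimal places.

Posterior: Beta(3+21, 3+28) = Beta(24, 31).
Equal-tailed 90% interval: the 0.05 and 0.95 quantiles of Beta(24, 31).
Posterior mean ≈ 0.436, SD ≈ 0.066; a Normal approximation gives roughly [0.327, 0.545].
Exact: F⁻¹(0.05) = 0.329; F⁻¹(0.95) = 0.547.

[0.329, 0.547]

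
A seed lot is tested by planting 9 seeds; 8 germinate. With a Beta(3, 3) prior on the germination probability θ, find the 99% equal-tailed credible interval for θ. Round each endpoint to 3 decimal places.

Posterior: Beta(3+8, 3+1) = Beta(11, 4).
Equal-tailed 99% interval: the 0.005 and 0.995 quantiles of Beta(11, 4).
Posterior mean ≈ 0.733, SD ≈ 0.111; a Normal approximation gives roughly [0.449, 1.018].
Exact: F⁻¹(0.005) = 0.411; F⁻¹(0.995) = 0.947.

[0.411, 0.947]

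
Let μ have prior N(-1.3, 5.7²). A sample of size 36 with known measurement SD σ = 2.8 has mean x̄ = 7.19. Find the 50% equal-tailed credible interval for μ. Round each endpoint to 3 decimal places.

Posterior precision = 1/5.7² + 36/2.8² = 0.0308 + 4.5918 = 4.6226, so posterior SD = 0.4651.
Posterior mean = (-1.3/5.7² + 36·7.19/2.8²) / 4.6226 = 7.1335.
Interval: 7.1335 ± 0.674 × 0.4651 → [6.820, 7.447].

[6.820, 7.447]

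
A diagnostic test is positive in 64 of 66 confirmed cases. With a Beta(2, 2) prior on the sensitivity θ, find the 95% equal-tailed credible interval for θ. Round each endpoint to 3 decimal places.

Posterior: Beta(2+64, 2+2) = Beta(66, 4).
Equal-tailed 95% interval: the 0.025 and 0.975 quantiles of Beta(66, 4).
Posterior mean ≈ 0.943, SD ≈ 0.028; a Normal approximation gives roughly [0.889, 0.997].
Exact: F⁻¹(0.025) = 0.878; F⁻¹(0.975) = 0.984.

[0.878, 0.984]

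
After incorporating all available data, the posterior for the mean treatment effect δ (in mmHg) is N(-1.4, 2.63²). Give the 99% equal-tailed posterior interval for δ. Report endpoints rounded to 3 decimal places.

The posterior is symmetric, so the 99% equal-tailed interval is δ = -1.4 ± z·2.63 with z = 2.576.
Half-width: 2.576 × 2.63 = 6.774.
-1.4 − 6.774 = -8.174; -1.4 + 6.774 = 5.374.

[-8.174, 5.374]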